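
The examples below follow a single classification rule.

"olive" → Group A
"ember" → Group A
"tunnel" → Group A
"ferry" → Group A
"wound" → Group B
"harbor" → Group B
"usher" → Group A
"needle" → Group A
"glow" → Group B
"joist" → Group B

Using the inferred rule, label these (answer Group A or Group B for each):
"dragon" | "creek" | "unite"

The simplest hypothesis consistent with all the labels is: contains 'e'.
"dragon": no 'e' — does not satisfy this, so Group B. "creek": has 'e' — has this property, so Group A. "unite": has 'e' — has this property, so Group A.

Group B, Group A, Group A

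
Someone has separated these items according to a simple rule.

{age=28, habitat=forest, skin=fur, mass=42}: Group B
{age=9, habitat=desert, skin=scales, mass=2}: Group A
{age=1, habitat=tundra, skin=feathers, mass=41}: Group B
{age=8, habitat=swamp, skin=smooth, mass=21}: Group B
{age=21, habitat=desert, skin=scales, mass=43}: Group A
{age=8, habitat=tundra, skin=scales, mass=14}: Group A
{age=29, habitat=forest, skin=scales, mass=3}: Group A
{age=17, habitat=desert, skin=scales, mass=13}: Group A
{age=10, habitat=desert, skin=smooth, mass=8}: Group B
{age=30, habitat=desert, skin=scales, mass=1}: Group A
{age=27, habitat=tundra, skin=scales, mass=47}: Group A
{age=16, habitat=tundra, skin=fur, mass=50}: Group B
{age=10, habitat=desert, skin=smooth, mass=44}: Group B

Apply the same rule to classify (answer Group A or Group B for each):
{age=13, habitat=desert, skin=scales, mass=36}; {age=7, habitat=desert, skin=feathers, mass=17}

A rule that fits every label: skin is scales — true of each 'Group A' example, false of each 'Group B' one.
{age=13, habitat=desert, skin=scales, mass=36}: skin is scales — qualifies, so Group A. {age=7, habitat=desert, skin=feathers, mass=17}: skin is feathers — lacks this property, so Group B.

Group A, Group B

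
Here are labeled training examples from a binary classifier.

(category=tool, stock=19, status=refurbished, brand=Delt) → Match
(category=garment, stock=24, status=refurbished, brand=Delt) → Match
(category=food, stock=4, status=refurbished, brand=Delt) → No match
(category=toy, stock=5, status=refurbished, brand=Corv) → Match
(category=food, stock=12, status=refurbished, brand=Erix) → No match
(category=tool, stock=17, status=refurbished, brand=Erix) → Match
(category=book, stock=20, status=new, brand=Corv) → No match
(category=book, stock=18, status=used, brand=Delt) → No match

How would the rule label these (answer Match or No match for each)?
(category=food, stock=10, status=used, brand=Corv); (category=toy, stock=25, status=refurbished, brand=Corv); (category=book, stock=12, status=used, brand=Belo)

The common property of the 'Match' items is: status is refurbished AND category is not food. No 'No match' item has it.
No match: (category=food, stock=10, status=used, brand=Corv), since status is used, category is food. Match: (category=toy, stock=25, status=refurbished, brand=Corv), since status is refurbished, category is toy. No match: (category=book, stock=12, status=used, brand=Belo), since status is used, category is book.

No match, Match, No match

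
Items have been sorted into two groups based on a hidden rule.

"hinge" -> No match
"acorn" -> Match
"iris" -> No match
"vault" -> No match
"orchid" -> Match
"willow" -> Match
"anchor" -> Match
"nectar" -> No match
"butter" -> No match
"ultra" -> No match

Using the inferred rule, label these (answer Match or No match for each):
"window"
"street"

Match, No match

The distinguishing property — contains 'o' — holds for all the 'Match' cases and none of the 'No match' cases.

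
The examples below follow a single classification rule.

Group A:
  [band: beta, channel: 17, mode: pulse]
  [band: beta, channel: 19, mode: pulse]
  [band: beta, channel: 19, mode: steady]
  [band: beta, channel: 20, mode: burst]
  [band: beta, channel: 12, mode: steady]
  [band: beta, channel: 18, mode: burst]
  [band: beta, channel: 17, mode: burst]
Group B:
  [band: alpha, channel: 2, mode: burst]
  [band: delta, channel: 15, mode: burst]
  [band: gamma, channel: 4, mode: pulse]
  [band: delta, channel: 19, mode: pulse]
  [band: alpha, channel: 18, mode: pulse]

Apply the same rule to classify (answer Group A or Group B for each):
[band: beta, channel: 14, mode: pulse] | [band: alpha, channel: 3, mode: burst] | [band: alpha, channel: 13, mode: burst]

All 'Group A' examples share one property — band is beta — and every 'Group B' example lacks it.
[band: beta, channel: 14, mode: pulse]: band is beta — meets the rule, so Group A.
[band: alpha, channel: 3, mode: burst]: band is alpha — fails this test, so Group B.
[band: alpha, channel: 13, mode: burst]: band is alpha — fails this test, so Group B.

Group A, Group B, Group B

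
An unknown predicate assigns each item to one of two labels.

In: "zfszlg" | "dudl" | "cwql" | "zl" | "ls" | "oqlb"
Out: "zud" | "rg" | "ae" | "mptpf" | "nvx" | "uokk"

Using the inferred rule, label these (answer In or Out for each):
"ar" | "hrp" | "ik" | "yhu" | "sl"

The common property of the 'In' items is: contains 'l'. No 'Out' item has it.
"ar": Out (no 'l'). "hrp": Out (no 'l'). "ik": Out (no 'l'). "yhu": Out (no 'l'). "sl": In (has 'l').

Out, Out, Out, Out, In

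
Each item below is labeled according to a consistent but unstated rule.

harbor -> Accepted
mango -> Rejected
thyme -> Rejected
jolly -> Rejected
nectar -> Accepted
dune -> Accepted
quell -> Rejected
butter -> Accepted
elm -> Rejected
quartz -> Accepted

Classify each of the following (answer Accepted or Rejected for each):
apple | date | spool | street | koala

Rejected, Accepted, Rejected, Accepted, Rejected

'Accepted' ⟺ even length.
Rejected: apple, since length 5. Accepted: date, since length 4. Rejected: spool, since length 5. Accepted: street, since length 6. Rejected: koala, since length 5.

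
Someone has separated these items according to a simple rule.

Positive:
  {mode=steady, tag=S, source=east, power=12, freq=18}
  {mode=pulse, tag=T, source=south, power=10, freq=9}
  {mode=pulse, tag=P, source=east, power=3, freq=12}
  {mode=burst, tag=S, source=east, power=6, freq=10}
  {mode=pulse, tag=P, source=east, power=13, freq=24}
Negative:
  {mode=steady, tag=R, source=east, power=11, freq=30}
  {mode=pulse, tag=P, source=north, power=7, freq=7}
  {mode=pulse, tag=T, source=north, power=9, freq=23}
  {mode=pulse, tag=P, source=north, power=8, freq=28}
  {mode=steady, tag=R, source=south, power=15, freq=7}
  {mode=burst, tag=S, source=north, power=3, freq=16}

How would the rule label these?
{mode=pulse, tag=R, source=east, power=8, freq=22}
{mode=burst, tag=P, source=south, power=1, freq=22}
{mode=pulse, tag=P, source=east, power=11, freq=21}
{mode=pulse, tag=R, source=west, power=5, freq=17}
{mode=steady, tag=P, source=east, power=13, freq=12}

Negative, Positive, Positive, Negative, Positive

The pattern is that an item is 'Positive' exactly when: tag is not R AND source is not north.
{mode=pulse, tag=R, source=east, power=8, freq=22}: tag is R, source is east, does not pass → Negative.
{mode=burst, tag=P, source=south, power=1, freq=22}: tag is P, source is south, qualifies → Positive.
{mode=pulse, tag=P, source=east, power=11, freq=21}: tag is P, source is east, qualifies → Positive.
{mode=pulse, tag=R, source=west, power=5, freq=17}: tag is R, source is west, does not pass → Negative.
{mode=steady, tag=P, source=east, power=13, freq=12}: tag is P, source is east, qualifies → Positive.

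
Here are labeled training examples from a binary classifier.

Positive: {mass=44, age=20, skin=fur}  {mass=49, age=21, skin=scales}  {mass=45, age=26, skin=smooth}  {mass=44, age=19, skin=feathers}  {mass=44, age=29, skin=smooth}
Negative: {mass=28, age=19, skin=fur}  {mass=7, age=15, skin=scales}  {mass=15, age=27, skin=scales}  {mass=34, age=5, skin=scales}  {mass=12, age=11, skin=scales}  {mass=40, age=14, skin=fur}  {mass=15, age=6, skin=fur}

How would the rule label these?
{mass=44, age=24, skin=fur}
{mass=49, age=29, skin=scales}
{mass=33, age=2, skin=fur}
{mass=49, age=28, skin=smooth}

Positive, Positive, Negative, Positive

Every 'Positive' example satisfies: mass ≥ 44. None of the 'Negative' examples do.
Positive: {mass=44, age=24, skin=fur}, since mass = 44. Positive: {mass=49, age=29, skin=scales}, since mass = 49. Negative: {mass=33, age=2, skin=fur}, since mass = 33. Positive: {mass=49, age=28, skin=smooth}, since mass = 49.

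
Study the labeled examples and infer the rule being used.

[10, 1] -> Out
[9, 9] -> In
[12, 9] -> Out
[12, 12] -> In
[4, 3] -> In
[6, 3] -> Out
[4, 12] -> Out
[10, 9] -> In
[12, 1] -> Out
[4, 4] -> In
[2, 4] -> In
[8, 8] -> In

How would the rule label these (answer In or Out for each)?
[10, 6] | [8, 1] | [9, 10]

Out, Out, In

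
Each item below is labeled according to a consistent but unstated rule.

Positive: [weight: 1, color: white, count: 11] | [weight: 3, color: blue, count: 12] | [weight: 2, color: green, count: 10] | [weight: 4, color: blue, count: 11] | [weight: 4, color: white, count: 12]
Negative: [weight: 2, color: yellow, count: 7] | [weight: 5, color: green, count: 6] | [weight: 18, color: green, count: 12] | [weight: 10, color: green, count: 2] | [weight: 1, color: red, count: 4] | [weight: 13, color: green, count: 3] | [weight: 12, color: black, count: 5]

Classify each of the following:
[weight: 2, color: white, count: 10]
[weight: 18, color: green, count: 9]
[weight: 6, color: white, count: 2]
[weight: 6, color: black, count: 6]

A rule that fits every label: weight ≤ 4 AND count ≥ 10 — true of each 'Positive' example, false of each 'Negative' one.
[weight: 2, color: white, count: 10] — weight = 2, count = 10, hence Positive. [weight: 18, color: green, count: 9] — weight = 18, count = 9, hence Negative. [weight: 6, color: white, count: 2] — weight = 6, count = 2, hence Negative. [weight: 6, color: black, count: 6] — weight = 6, count = 6, hence Negative.

Positive, Negative, Negative, Negative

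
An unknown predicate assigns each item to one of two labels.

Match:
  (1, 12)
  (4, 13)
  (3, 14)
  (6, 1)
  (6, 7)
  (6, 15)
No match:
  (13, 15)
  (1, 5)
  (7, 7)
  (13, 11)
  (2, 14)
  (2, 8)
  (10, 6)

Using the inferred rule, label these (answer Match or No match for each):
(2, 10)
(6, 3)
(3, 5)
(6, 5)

No match, Match, No match, Match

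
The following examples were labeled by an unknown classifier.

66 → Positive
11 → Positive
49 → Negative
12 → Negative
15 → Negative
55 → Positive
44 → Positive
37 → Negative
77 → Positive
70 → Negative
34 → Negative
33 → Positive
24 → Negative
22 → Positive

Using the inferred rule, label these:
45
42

The classifier is using: multiple of 11.
45: 45 = 11·4 + 1 — does not satisfy this, so Negative.
42: 42 = 11·3 + 9 — does not satisfy this, so Negative.

Negative, Negative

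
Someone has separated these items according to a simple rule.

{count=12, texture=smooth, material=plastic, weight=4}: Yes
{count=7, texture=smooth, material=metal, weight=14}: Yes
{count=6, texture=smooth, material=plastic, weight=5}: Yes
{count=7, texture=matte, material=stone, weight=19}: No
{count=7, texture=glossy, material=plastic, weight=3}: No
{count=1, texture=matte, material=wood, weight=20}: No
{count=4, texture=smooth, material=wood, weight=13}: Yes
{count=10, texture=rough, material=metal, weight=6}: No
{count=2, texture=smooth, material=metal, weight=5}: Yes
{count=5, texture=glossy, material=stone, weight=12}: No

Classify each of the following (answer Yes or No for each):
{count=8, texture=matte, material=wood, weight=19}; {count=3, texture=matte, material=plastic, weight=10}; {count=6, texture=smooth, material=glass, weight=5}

No, No, Yes

Looking at the examples, the only property every 'Yes' case has and every 'No' case lacks is: texture is smooth.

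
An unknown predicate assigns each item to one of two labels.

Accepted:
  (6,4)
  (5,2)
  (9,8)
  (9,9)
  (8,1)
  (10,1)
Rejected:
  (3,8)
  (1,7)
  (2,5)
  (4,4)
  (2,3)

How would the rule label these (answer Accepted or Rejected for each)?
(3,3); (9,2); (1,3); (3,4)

'Accepted' ⟺ first ≥ 5.
(3,3): first 3 — does not satisfy this, so Rejected.
(9,2): first 9 — passes, so Accepted.
(1,3): first 1 — does not satisfy this, so Rejected.
(3,4): first 3 — does not satisfy this, so Rejected.

Rejected, Accepted, Rejected, Rejected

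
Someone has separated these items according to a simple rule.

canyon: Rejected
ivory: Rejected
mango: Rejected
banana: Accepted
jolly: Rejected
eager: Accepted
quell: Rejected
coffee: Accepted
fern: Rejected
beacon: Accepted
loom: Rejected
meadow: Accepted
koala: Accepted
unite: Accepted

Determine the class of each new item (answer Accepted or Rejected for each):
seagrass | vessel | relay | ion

The pattern is that an item is 'Accepted' exactly when: has ≥ 3 vowels.
seagrass: 3 vowels — meets the rule, so Accepted. vessel: 2 vowels — fails this test, so Rejected. relay: 2 vowels — fails this test, so Rejected. ion: 2 vowels — fails this test, so Rejected.

Accepted, Rejected, Rejected, Rejected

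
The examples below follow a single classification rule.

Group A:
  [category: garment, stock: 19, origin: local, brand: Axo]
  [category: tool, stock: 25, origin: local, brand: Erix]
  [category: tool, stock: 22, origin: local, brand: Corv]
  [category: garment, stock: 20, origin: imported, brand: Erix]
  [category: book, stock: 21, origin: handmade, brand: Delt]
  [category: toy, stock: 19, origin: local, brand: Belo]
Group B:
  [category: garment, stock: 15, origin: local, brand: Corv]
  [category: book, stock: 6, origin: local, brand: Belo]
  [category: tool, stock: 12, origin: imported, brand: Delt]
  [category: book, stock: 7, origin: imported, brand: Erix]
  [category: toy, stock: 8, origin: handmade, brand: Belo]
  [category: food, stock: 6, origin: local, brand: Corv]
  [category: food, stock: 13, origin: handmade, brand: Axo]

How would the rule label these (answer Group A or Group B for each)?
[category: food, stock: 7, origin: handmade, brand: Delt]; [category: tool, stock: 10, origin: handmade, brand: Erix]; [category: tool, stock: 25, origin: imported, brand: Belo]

Group B, Group B, Group A

A rule that fits every label: stock ≥ 19 — true of each 'Group A' example, false of each 'Group B' one.
[category: food, stock: 7, origin: handmade, brand: Delt] — stock = 7, hence Group B. [category: tool, stock: 10, origin: handmade, brand: Erix] — stock = 10, hence Group B. [category: tool, stock: 25, origin: imported, brand: Belo] — stock = 25, hence Group A.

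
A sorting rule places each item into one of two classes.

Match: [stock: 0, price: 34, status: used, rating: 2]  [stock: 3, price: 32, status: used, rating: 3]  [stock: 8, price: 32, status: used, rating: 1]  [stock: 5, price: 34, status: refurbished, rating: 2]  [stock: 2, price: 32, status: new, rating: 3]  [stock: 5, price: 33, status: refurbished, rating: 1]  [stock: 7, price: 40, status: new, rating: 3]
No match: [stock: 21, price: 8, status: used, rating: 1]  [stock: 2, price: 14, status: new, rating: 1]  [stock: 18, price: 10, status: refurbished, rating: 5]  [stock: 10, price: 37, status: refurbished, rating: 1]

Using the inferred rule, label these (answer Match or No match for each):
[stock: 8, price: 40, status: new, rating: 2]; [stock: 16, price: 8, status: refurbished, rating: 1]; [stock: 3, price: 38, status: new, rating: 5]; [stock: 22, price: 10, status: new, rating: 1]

Every 'Match' example satisfies: stock ≤ 8 AND price ≥ 32. None of the 'No match' examples do.
[stock: 8, price: 40, status: new, rating: 2] — stock = 8, price = 40, hence Match.
[stock: 16, price: 8, status: refurbished, rating: 1] — stock = 16, price = 8, hence No match.
[stock: 3, price: 38, status: new, rating: 5] — stock = 3, price = 38, hence Match.
[stock: 22, price: 10, status: new, rating: 1] — stock = 22, price = 10, hence No match.

Match, No match, Match, No match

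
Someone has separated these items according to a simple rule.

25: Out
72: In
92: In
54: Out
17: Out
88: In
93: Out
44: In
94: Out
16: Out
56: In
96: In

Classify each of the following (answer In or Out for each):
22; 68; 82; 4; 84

Out, In, Out, Out, In

'In' ⟺ multiple of 4 AND at least 17.
22: 22 = 4·5 + 2, 22 ≥ 17, lacks this property → Out. 68: 68 = 4·17, 68 ≥ 17, has this property → In. 82: 82 = 4·20 + 2, 82 ≥ 17, lacks this property → Out. 4: 4 = 4·1, 4 < 17, lacks this property → Out. 84: 84 = 4·21, 84 ≥ 17, has this property → In.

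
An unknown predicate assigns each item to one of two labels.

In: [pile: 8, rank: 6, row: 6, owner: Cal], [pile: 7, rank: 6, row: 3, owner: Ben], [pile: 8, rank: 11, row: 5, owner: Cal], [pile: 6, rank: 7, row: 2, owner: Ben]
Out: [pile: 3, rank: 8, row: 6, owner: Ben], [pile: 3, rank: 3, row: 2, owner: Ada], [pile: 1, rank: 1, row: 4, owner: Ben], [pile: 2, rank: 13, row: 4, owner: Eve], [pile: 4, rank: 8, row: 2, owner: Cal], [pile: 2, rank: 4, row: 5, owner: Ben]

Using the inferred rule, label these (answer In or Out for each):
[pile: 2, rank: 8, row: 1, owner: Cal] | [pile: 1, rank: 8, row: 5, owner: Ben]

Out, Out

'In' ⟺ pile ≥ 6.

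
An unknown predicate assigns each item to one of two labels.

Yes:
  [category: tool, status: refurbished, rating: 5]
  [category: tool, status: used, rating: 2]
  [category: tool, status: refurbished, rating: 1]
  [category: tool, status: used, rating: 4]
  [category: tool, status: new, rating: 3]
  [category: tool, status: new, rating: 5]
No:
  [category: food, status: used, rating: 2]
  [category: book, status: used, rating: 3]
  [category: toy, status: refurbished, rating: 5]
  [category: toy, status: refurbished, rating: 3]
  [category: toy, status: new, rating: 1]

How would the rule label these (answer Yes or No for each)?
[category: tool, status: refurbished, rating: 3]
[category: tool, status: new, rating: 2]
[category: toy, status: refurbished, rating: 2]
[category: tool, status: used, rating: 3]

Yes, Yes, No, Yes

The common property of the 'Yes' items is: category is tool. No 'No' item has it.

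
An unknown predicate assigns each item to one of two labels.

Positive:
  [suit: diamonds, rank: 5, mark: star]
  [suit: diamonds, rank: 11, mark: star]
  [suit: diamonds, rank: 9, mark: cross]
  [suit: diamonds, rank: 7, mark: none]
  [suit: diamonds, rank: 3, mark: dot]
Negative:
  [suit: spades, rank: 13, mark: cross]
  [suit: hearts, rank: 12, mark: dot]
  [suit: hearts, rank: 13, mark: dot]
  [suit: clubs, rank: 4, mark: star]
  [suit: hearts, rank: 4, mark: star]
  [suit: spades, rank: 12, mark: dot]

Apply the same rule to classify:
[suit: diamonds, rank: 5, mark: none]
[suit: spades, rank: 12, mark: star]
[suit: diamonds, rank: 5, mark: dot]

The distinguishing property — suit is diamonds — holds for all the 'Positive' cases and none of the 'Negative' cases.
[suit: diamonds, rank: 5, mark: none] → suit is diamonds → Positive.
[suit: spades, rank: 12, mark: star] → suit is spades → Negative.
[suit: diamonds, rank: 5, mark: dot] → suit is diamonds → Positive.

Positive, Negative, Positive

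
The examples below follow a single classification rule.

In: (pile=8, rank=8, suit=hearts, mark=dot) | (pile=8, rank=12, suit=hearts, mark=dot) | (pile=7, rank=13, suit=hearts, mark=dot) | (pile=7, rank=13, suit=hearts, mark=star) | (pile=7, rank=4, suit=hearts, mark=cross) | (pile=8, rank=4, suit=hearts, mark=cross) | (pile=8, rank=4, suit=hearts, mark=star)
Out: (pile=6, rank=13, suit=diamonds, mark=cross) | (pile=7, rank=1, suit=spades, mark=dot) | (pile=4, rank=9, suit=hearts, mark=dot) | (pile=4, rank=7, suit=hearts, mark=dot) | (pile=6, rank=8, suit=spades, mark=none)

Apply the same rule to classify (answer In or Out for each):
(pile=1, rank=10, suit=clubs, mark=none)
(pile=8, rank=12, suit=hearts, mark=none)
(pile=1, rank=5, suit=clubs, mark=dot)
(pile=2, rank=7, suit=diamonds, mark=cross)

The classifier is using: suit is hearts AND pile ≥ 6.
(pile=1, rank=10, suit=clubs, mark=none): suit is clubs, pile = 1, does not pass → Out. (pile=8, rank=12, suit=hearts, mark=none): suit is hearts, pile = 8, meets the rule → In. (pile=1, rank=5, suit=clubs, mark=dot): suit is clubs, pile = 1, does not pass → Out. (pile=2, rank=7, suit=diamonds, mark=cross): suit is diamonds, pile = 2, does not pass → Out.

Out, In, Out, Out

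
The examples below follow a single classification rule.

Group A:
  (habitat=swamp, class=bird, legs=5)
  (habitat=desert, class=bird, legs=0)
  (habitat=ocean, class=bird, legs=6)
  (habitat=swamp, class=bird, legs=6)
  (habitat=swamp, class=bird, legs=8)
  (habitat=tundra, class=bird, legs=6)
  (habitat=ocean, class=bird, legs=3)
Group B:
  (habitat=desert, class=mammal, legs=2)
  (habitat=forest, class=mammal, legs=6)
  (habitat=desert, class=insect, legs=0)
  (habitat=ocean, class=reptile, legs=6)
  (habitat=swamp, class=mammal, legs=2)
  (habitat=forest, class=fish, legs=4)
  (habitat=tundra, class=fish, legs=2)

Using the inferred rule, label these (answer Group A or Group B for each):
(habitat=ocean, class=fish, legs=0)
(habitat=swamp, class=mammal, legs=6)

All 'Group A' examples share one property — class is bird — and every 'Group B' example lacks it.
(habitat=ocean, class=fish, legs=0): class is fish — fails the rule, so Group B. (habitat=swamp, class=mammal, legs=6): class is mammal — fails the rule, so Group B.

Group B, Group B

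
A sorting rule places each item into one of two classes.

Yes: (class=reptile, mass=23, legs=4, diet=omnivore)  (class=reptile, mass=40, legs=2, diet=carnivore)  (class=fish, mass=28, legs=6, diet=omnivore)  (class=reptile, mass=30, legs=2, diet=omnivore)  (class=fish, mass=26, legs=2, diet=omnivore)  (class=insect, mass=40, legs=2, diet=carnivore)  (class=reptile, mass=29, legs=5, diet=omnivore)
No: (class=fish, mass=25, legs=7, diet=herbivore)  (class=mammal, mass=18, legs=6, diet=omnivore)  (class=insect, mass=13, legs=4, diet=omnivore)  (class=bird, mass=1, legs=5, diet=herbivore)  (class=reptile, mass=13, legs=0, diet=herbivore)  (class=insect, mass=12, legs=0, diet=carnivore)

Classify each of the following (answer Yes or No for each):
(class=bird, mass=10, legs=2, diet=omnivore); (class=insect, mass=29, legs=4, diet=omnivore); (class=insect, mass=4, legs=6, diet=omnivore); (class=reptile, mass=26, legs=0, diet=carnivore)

No, Yes, No, Yes

All 'Yes' examples share one property — mass ≥ 23 AND legs ≤ 6 — and every 'No' example lacks it.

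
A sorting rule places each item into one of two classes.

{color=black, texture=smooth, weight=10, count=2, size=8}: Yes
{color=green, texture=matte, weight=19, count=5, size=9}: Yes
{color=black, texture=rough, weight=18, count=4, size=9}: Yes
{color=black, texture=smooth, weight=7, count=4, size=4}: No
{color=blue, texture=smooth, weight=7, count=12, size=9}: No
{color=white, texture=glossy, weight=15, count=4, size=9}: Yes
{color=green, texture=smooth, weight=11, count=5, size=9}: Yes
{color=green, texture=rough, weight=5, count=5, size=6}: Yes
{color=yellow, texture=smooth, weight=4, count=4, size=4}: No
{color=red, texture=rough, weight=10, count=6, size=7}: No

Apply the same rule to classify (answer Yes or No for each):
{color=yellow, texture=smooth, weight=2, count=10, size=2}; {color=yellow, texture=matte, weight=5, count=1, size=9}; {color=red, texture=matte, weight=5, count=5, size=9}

No, Yes, Yes

The simplest hypothesis consistent with all the labels is: count ≤ 5 AND size ≥ 6.
{color=yellow, texture=smooth, weight=2, count=10, size=2}: No (count = 10, size = 2). {color=yellow, texture=matte, weight=5, count=1, size=9}: Yes (count = 1, size = 9). {color=red, texture=matte, weight=5, count=5, size=9}: Yes (count = 5, size = 9).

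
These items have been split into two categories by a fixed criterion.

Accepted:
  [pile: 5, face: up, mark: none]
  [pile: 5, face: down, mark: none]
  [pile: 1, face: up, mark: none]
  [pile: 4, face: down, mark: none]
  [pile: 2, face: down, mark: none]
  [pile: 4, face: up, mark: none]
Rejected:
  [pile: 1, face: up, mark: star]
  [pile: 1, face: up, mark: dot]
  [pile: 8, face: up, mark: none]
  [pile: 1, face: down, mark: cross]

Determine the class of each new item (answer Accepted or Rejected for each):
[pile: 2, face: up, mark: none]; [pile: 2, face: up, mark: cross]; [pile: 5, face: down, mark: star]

The distinguishing property — mark is none AND pile ≤ 5 — holds for all the 'Accepted' cases and none of the 'Rejected' cases.
[pile: 2, face: up, mark: none]: mark is none, pile = 2 — satisfies this, so Accepted.
[pile: 2, face: up, mark: cross]: mark is cross, pile = 2 — doesn't qualify, so Rejected.
[pile: 5, face: down, mark: star]: mark is star, pile = 5 — doesn't qualify, so Rejected.

Accepted, Rejected, Rejected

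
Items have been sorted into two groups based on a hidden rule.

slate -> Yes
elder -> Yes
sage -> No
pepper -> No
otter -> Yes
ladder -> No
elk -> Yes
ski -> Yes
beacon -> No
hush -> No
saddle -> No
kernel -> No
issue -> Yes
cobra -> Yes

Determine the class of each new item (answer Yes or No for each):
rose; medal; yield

No, Yes, Yes

The distinguishing property — odd length — holds for all the 'Yes' cases and none of the 'No' cases.
rose → length 4 → No. medal → length 5 → Yes. yield → length 5 → Yes.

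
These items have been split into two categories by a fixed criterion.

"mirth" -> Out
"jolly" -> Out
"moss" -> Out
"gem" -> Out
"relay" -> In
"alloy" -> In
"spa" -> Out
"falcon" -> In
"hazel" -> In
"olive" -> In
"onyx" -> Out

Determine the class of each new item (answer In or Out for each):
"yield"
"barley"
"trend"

The pattern is that an item is 'In' exactly when: has ≥ 2 vowels.
"yield": 2 vowels, has this property → In.
"barley": 2 vowels, has this property → In.
"trend": 1 vowel, fails the rule → Out.

In, In, Out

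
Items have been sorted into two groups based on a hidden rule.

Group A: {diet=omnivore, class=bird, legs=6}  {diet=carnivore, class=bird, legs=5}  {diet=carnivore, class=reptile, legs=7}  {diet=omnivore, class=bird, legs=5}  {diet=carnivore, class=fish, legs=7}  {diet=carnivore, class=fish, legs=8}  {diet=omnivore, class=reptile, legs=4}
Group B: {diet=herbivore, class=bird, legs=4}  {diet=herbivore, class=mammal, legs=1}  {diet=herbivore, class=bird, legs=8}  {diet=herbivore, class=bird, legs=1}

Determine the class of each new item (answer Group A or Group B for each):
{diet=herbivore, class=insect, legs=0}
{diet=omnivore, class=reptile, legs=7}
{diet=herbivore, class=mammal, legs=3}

Group B, Group A, Group B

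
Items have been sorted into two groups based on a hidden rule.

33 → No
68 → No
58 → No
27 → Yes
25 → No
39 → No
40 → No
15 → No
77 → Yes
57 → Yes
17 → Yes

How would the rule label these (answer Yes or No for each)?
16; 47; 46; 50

No, Yes, No, No

The simplest hypothesis consistent with all the labels is: ends in digit 7.
No: 16, since last digit 6. Yes: 47, since last digit 7. No: 46, since last digit 6. No: 50, since last digit 0.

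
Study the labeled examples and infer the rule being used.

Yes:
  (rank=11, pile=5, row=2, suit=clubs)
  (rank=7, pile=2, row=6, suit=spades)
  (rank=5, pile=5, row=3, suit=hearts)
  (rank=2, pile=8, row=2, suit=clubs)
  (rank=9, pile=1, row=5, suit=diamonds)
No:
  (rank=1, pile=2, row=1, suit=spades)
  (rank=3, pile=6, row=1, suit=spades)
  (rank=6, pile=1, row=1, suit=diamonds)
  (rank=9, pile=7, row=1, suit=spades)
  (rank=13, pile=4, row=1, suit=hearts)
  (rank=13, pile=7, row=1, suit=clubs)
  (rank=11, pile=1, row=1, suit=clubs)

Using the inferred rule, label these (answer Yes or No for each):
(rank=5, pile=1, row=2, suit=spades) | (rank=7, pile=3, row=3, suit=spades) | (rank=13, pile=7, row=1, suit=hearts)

Yes, Yes, No

The common property of the 'Yes' items is: row ≥ 2. No 'No' item has it.
(rank=5, pile=1, row=2, suit=spades): row = 2 — passes, so Yes.
(rank=7, pile=3, row=3, suit=spades): row = 3 — passes, so Yes.
(rank=13, pile=7, row=1, suit=hearts): row = 1 — does not pass, so No.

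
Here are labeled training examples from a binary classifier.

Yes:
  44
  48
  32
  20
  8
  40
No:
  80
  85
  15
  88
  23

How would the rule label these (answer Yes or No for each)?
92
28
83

The common property of the 'Yes' items is: even AND at most 48. No 'No' item has it.
92: No (92 is even, 92 > 48).
28: Yes (28 is even, 28 ≤ 48).
83: No (83 is odd, 83 > 48).

No, Yes, No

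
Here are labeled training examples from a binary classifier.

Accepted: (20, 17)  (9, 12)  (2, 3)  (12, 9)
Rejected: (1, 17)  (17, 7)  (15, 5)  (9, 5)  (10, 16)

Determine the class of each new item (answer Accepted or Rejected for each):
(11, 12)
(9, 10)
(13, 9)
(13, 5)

Accepted, Accepted, Rejected, Rejected

Every 'Accepted' example satisfies: sum is odd. None of the 'Rejected' examples do.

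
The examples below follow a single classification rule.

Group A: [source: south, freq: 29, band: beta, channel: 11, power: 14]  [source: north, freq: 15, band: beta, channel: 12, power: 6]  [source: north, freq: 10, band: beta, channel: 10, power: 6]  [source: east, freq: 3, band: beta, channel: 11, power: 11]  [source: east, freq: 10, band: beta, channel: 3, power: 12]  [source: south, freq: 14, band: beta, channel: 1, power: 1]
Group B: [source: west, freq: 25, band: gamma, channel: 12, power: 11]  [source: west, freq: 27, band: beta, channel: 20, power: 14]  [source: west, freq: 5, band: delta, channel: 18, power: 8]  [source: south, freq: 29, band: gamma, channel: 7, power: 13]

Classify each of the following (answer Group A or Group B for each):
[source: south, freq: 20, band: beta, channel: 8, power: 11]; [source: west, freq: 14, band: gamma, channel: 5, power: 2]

The pattern is that an item is 'Group A' exactly when: band is beta AND channel ≤ 12.
Group A: [source: south, freq: 20, band: beta, channel: 8, power: 11], since band is beta, channel = 8.
Group B: [source: west, freq: 14, band: gamma, channel: 5, power: 2], since band is gamma, channel = 5.

Group A, Group B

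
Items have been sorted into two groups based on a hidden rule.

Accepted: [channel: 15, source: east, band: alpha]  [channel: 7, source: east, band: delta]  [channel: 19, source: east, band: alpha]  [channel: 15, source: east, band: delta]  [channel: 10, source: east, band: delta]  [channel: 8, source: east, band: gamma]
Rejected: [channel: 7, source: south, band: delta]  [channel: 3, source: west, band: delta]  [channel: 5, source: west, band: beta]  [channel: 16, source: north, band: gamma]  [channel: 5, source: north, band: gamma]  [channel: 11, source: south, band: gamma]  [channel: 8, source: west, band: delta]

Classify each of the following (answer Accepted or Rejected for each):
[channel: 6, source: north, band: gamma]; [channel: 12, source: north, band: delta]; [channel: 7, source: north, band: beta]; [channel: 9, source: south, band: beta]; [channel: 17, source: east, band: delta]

All 'Accepted' examples share one property — source is east — and every 'Rejected' example lacks it.
[channel: 6, source: north, band: gamma]: Rejected (source is north). [channel: 12, source: north, band: delta]: Rejected (source is north). [channel: 7, source: north, band: beta]: Rejected (source is north). [channel: 9, source: south, band: beta]: Rejected (source is south). [channel: 17, source: east, band: delta]: Accepted (source is east).

Rejected, Rejected, Rejected, Rejected, Accepted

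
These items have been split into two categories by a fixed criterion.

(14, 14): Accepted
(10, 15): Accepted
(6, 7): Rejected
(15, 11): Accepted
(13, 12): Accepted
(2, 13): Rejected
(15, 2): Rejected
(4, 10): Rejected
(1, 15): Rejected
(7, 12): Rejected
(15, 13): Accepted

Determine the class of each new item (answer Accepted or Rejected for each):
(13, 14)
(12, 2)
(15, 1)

Accepted, Rejected, Rejected

One predicate separates the groups cleanly: sum ≥ 25.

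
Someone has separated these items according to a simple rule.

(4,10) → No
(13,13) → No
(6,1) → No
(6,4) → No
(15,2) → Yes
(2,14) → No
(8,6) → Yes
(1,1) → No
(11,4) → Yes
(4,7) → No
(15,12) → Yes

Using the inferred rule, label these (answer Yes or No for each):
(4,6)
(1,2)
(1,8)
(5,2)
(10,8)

The classifier is using: first > second AND sum ≥ 11.

No, No, No, No, Yes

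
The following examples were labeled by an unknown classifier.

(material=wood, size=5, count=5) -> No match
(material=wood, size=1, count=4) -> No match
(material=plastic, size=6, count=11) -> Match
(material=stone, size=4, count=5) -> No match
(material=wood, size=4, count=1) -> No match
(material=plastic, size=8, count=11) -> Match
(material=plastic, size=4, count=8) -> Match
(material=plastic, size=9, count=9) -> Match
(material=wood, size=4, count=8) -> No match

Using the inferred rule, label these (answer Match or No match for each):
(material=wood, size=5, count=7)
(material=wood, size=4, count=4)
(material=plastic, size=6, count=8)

The rule appears to be: material is plastic.
(material=wood, size=5, count=7): No match (material is wood). (material=wood, size=4, count=4): No match (material is wood). (material=plastic, size=6, count=8): Match (material is plastic).

No match, No match, Match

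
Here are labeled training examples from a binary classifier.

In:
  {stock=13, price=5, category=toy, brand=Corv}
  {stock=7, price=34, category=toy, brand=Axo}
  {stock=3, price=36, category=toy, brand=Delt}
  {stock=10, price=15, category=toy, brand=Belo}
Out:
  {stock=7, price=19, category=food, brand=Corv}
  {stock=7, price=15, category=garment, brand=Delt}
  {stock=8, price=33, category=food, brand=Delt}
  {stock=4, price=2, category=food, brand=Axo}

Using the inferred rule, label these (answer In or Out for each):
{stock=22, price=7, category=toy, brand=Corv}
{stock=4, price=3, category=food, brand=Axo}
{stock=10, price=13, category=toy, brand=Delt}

Looking at the examples, the only property every 'In' case has and every 'Out' case lacks is: category is toy.

In, Out, In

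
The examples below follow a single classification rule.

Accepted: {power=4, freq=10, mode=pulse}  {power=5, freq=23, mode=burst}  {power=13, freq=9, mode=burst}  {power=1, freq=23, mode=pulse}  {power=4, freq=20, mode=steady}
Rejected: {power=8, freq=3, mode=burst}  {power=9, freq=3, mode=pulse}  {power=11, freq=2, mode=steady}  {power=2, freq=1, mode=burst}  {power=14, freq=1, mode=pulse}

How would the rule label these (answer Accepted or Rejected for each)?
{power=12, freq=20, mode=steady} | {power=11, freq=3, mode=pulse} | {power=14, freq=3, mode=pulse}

A rule that fits every label: freq ≥ 9 — true of each 'Accepted' example, false of each 'Rejected' one.
{power=12, freq=20, mode=steady}: Accepted (freq = 20).
{power=11, freq=3, mode=pulse}: Rejected (freq = 3).
{power=14, freq=3, mode=pulse}: Rejected (freq = 3).

Accepted, Rejected, Rejected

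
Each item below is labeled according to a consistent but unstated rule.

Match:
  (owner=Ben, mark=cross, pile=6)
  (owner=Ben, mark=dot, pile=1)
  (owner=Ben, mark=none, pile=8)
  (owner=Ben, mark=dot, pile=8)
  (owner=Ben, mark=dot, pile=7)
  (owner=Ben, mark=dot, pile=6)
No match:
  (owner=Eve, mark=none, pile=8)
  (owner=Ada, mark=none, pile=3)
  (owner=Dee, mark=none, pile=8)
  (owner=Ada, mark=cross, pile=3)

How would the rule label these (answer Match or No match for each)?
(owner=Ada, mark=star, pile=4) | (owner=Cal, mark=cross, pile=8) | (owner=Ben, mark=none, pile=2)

The common property of the 'Match' items is: owner is Ben. No 'No match' item has it.
(owner=Ada, mark=star, pile=4) → owner is Ada → No match. (owner=Cal, mark=cross, pile=8) → owner is Cal → No match. (owner=Ben, mark=none, pile=2) → owner is Ben → Match.

No match, No match, Match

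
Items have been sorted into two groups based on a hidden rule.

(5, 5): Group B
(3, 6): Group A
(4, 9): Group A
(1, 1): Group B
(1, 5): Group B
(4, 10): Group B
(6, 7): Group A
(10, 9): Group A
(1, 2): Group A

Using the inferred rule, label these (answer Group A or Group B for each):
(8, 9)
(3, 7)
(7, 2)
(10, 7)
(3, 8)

Group A, Group B, Group A, Group A, Group A

Every 'Group A' example satisfies: sum is odd. None of the 'Group B' examples do.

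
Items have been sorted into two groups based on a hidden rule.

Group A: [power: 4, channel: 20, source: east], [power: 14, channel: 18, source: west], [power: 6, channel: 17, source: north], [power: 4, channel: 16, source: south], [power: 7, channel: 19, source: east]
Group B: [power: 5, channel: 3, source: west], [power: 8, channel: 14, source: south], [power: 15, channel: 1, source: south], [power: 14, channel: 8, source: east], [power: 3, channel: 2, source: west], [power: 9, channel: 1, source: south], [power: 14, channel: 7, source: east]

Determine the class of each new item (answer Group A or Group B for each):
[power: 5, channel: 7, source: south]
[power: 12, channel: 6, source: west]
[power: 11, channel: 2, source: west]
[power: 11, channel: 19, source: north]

The pattern is that an item is 'Group A' exactly when: channel ≥ 16.
[power: 5, channel: 7, source: south]: channel = 7 — does not satisfy this, so Group B. [power: 12, channel: 6, source: west]: channel = 6 — does not satisfy this, so Group B. [power: 11, channel: 2, source: west]: channel = 2 — does not satisfy this, so Group B. [power: 11, channel: 19, source: north]: channel = 19 — checks out, so Group A.

Group B, Group B, Group B, Group A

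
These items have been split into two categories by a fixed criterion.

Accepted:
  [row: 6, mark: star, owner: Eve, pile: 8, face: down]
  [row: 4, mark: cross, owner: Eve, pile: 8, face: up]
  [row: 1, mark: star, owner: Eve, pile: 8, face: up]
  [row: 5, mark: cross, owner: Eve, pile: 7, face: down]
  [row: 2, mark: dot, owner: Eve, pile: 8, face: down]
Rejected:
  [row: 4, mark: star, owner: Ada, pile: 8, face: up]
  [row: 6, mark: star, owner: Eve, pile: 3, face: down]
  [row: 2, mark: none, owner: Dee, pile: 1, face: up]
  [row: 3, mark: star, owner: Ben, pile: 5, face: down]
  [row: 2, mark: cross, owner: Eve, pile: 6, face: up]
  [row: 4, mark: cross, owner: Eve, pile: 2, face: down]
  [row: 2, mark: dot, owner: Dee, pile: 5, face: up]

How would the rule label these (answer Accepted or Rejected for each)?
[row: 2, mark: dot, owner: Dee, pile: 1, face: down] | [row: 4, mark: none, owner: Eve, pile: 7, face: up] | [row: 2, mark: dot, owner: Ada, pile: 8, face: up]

Rejected, Accepted, Rejected

Every 'Accepted' example satisfies: owner is Eve AND pile ≥ 7. None of the 'Rejected' examples do.
[row: 2, mark: dot, owner: Dee, pile: 1, face: down] — owner is Dee, pile = 1, hence Rejected. [row: 4, mark: none, owner: Eve, pile: 7, face: up] — owner is Eve, pile = 7, hence Accepted. [row: 2, mark: dot, owner: Ada, pile: 8, face: up] — owner is Ada, pile = 8, hence Rejected.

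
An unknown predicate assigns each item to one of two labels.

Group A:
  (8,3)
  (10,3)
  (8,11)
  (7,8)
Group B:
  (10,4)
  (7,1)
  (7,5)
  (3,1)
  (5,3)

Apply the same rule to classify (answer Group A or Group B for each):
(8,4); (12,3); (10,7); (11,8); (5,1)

All 'Group A' examples share one property — sum is odd — and every 'Group B' example lacks it.

Group B, Group A, Group A, Group A, Group B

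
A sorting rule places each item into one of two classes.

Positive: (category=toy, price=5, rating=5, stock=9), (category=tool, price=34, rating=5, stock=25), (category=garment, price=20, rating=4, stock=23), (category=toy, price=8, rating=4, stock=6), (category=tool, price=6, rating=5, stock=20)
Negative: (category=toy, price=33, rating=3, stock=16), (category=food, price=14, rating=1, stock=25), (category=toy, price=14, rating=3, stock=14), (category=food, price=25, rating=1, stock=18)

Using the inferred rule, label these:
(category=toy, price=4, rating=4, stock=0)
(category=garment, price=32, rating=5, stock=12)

The rule appears to be: rating ≥ 4.
Positive: (category=toy, price=4, rating=4, stock=0), since rating = 4.
Positive: (category=garment, price=32, rating=5, stock=12), since rating = 5.

Positive, Positive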